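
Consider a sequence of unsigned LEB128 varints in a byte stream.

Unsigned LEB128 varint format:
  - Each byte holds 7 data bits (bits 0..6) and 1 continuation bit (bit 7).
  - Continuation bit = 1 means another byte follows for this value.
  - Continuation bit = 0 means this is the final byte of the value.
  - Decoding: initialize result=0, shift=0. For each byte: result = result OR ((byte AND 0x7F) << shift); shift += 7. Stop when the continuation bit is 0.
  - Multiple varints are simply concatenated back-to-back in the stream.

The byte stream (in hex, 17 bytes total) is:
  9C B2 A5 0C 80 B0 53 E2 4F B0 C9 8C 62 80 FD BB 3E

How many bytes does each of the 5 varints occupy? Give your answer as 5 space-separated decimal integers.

Answer: 4 3 2 4 4

Derivation:
  byte[0]=0x9C cont=1 payload=0x1C=28: acc |= 28<<0 -> acc=28 shift=7
  byte[1]=0xB2 cont=1 payload=0x32=50: acc |= 50<<7 -> acc=6428 shift=14
  byte[2]=0xA5 cont=1 payload=0x25=37: acc |= 37<<14 -> acc=612636 shift=21
  byte[3]=0x0C cont=0 payload=0x0C=12: acc |= 12<<21 -> acc=25778460 shift=28 [end]
Varint 1: bytes[0:4] = 9C B2 A5 0C -> value 25778460 (4 byte(s))
  byte[4]=0x80 cont=1 payload=0x00=0: acc |= 0<<0 -> acc=0 shift=7
  byte[5]=0xB0 cont=1 payload=0x30=48: acc |= 48<<7 -> acc=6144 shift=14
  byte[6]=0x53 cont=0 payload=0x53=83: acc |= 83<<14 -> acc=1366016 shift=21 [end]
Varint 2: bytes[4:7] = 80 B0 53 -> value 1366016 (3 byte(s))
  byte[7]=0xE2 cont=1 payload=0x62=98: acc |= 98<<0 -> acc=98 shift=7
  byte[8]=0x4F cont=0 payload=0x4F=79: acc |= 79<<7 -> acc=10210 shift=14 [end]
Varint 3: bytes[7:9] = E2 4F -> value 10210 (2 byte(s))
  byte[9]=0xB0 cont=1 payload=0x30=48: acc |= 48<<0 -> acc=48 shift=7
  byte[10]=0xC9 cont=1 payload=0x49=73: acc |= 73<<7 -> acc=9392 shift=14
  byte[11]=0x8C cont=1 payload=0x0C=12: acc |= 12<<14 -> acc=206000 shift=21
  byte[12]=0x62 cont=0 payload=0x62=98: acc |= 98<<21 -> acc=205726896 shift=28 [end]
Varint 4: bytes[9:13] = B0 C9 8C 62 -> value 205726896 (4 byte(s))
  byte[13]=0x80 cont=1 payload=0x00=0: acc |= 0<<0 -> acc=0 shift=7
  byte[14]=0xFD cont=1 payload=0x7D=125: acc |= 125<<7 -> acc=16000 shift=14
  byte[15]=0xBB cont=1 payload=0x3B=59: acc |= 59<<14 -> acc=982656 shift=21
  byte[16]=0x3E cont=0 payload=0x3E=62: acc |= 62<<21 -> acc=131006080 shift=28 [end]
Varint 5: bytes[13:17] = 80 FD BB 3E -> value 131006080 (4 byte(s))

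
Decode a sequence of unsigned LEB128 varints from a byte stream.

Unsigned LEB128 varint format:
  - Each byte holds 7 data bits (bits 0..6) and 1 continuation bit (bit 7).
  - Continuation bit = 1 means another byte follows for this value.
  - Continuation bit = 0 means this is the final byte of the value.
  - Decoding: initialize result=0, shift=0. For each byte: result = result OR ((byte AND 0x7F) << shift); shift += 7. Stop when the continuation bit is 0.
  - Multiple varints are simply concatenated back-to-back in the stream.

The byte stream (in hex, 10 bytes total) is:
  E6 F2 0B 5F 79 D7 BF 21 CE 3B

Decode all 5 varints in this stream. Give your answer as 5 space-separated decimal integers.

Answer: 194918 95 121 548823 7630

Derivation:
  byte[0]=0xE6 cont=1 payload=0x66=102: acc |= 102<<0 -> acc=102 shift=7
  byte[1]=0xF2 cont=1 payload=0x72=114: acc |= 114<<7 -> acc=14694 shift=14
  byte[2]=0x0B cont=0 payload=0x0B=11: acc |= 11<<14 -> acc=194918 shift=21 [end]
Varint 1: bytes[0:3] = E6 F2 0B -> value 194918 (3 byte(s))
  byte[3]=0x5F cont=0 payload=0x5F=95: acc |= 95<<0 -> acc=95 shift=7 [end]
Varint 2: bytes[3:4] = 5F -> value 95 (1 byte(s))
  byte[4]=0x79 cont=0 payload=0x79=121: acc |= 121<<0 -> acc=121 shift=7 [end]
Varint 3: bytes[4:5] = 79 -> value 121 (1 byte(s))
  byte[5]=0xD7 cont=1 payload=0x57=87: acc |= 87<<0 -> acc=87 shift=7
  byte[6]=0xBF cont=1 payload=0x3F=63: acc |= 63<<7 -> acc=8151 shift=14
  byte[7]=0x21 cont=0 payload=0x21=33: acc |= 33<<14 -> acc=548823 shift=21 [end]
Varint 4: bytes[5:8] = D7 BF 21 -> value 548823 (3 byte(s))
  byte[8]=0xCE cont=1 payload=0x4E=78: acc |= 78<<0 -> acc=78 shift=7
  byte[9]=0x3B cont=0 payload=0x3B=59: acc |= 59<<7 -> acc=7630 shift=14 [end]
Varint 5: bytes[8:10] = CE 3B -> value 7630 (2 byte(s))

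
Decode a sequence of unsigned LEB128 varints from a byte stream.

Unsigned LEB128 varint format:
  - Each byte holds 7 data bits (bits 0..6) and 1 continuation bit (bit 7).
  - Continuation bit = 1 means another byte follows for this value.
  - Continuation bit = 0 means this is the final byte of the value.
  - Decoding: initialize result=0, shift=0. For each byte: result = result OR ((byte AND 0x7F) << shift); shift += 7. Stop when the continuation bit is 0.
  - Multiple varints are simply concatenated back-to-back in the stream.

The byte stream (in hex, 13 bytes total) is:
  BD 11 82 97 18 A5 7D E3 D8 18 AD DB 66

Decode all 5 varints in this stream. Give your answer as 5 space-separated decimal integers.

Answer: 2237 396162 16037 404579 1682861

Derivation:
  byte[0]=0xBD cont=1 payload=0x3D=61: acc |= 61<<0 -> acc=61 shift=7
  byte[1]=0x11 cont=0 payload=0x11=17: acc |= 17<<7 -> acc=2237 shift=14 [end]
Varint 1: bytes[0:2] = BD 11 -> value 2237 (2 byte(s))
  byte[2]=0x82 cont=1 payload=0x02=2: acc |= 2<<0 -> acc=2 shift=7
  byte[3]=0x97 cont=1 payload=0x17=23: acc |= 23<<7 -> acc=2946 shift=14
  byte[4]=0x18 cont=0 payload=0x18=24: acc |= 24<<14 -> acc=396162 shift=21 [end]
Varint 2: bytes[2:5] = 82 97 18 -> value 396162 (3 byte(s))
  byte[5]=0xA5 cont=1 payload=0x25=37: acc |= 37<<0 -> acc=37 shift=7
  byte[6]=0x7D cont=0 payload=0x7D=125: acc |= 125<<7 -> acc=16037 shift=14 [end]
Varint 3: bytes[5:7] = A5 7D -> value 16037 (2 byte(s))
  byte[7]=0xE3 cont=1 payload=0x63=99: acc |= 99<<0 -> acc=99 shift=7
  byte[8]=0xD8 cont=1 payload=0x58=88: acc |= 88<<7 -> acc=11363 shift=14
  byte[9]=0x18 cont=0 payload=0x18=24: acc |= 24<<14 -> acc=404579 shift=21 [end]
Varint 4: bytes[7:10] = E3 D8 18 -> value 404579 (3 byte(s))
  byte[10]=0xAD cont=1 payload=0x2D=45: acc |= 45<<0 -> acc=45 shift=7
  byte[11]=0xDB cont=1 payload=0x5B=91: acc |= 91<<7 -> acc=11693 shift=14
  byte[12]=0x66 cont=0 payload=0x66=102: acc |= 102<<14 -> acc=1682861 shift=21 [end]
Varint 5: bytes[10:13] = AD DB 66 -> value 1682861 (3 byte(s))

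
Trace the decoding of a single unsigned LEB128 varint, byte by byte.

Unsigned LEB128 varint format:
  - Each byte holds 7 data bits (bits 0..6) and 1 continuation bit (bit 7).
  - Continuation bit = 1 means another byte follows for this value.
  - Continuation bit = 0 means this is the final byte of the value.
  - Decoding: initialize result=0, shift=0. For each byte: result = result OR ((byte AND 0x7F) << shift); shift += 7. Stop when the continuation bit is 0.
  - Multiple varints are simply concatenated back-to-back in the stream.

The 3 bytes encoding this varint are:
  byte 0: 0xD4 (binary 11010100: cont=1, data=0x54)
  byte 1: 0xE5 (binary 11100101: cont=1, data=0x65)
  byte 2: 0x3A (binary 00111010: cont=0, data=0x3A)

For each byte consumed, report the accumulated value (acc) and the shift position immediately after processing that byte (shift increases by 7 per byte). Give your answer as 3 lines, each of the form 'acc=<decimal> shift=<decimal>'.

Answer: acc=84 shift=7
acc=13012 shift=14
acc=963284 shift=21

Derivation:
byte 0=0xD4: payload=0x54=84, contrib = 84<<0 = 84; acc -> 84, shift -> 7
byte 1=0xE5: payload=0x65=101, contrib = 101<<7 = 12928; acc -> 13012, shift -> 14
byte 2=0x3A: payload=0x3A=58, contrib = 58<<14 = 950272; acc -> 963284, shift -> 21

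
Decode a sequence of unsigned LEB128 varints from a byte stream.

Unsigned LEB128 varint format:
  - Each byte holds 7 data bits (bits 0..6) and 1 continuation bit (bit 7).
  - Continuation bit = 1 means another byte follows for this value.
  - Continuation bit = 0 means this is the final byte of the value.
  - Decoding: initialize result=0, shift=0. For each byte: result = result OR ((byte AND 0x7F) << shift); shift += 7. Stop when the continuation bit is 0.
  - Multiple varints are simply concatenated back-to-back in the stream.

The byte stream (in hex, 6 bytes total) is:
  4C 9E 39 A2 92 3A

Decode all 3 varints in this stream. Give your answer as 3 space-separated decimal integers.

Answer: 76 7326 952610

Derivation:
  byte[0]=0x4C cont=0 payload=0x4C=76: acc |= 76<<0 -> acc=76 shift=7 [end]
Varint 1: bytes[0:1] = 4C -> value 76 (1 byte(s))
  byte[1]=0x9E cont=1 payload=0x1E=30: acc |= 30<<0 -> acc=30 shift=7
  byte[2]=0x39 cont=0 payload=0x39=57: acc |= 57<<7 -> acc=7326 shift=14 [end]
Varint 2: bytes[1:3] = 9E 39 -> value 7326 (2 byte(s))
  byte[3]=0xA2 cont=1 payload=0x22=34: acc |= 34<<0 -> acc=34 shift=7
  byte[4]=0x92 cont=1 payload=0x12=18: acc |= 18<<7 -> acc=2338 shift=14
  byte[5]=0x3A cont=0 payload=0x3A=58: acc |= 58<<14 -> acc=952610 shift=21 [end]
Varint 3: bytes[3:6] = A2 92 3A -> value 952610 (3 byte(s))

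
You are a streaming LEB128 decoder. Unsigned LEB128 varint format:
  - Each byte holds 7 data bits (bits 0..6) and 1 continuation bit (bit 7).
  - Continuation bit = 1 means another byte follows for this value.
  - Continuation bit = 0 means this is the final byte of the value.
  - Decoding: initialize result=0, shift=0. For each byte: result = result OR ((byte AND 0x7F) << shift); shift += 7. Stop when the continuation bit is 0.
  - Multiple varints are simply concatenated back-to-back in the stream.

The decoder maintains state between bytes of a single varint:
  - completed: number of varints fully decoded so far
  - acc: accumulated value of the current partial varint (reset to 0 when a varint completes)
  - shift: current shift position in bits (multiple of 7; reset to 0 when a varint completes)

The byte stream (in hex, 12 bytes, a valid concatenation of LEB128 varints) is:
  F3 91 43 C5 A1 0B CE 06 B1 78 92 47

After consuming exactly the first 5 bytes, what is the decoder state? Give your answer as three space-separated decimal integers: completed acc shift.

Answer: 1 4293 14

Derivation:
byte[0]=0xF3 cont=1 payload=0x73: acc |= 115<<0 -> completed=0 acc=115 shift=7
byte[1]=0x91 cont=1 payload=0x11: acc |= 17<<7 -> completed=0 acc=2291 shift=14
byte[2]=0x43 cont=0 payload=0x43: varint #1 complete (value=1100019); reset -> completed=1 acc=0 shift=0
byte[3]=0xC5 cont=1 payload=0x45: acc |= 69<<0 -> completed=1 acc=69 shift=7
byte[4]=0xA1 cont=1 payload=0x21: acc |= 33<<7 -> completed=1 acc=4293 shift=14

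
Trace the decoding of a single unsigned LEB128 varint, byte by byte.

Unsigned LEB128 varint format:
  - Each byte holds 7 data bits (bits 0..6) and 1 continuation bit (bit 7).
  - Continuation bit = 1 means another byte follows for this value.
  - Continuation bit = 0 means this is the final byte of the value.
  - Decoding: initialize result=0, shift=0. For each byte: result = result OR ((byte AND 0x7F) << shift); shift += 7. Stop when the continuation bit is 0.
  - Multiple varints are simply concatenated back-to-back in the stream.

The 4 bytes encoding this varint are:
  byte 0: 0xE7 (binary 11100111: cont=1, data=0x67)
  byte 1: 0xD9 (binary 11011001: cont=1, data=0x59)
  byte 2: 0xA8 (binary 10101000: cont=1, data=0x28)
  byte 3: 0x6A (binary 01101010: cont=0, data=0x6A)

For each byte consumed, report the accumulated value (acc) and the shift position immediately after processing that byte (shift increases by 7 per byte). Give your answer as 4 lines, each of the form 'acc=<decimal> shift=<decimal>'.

byte 0=0xE7: payload=0x67=103, contrib = 103<<0 = 103; acc -> 103, shift -> 7
byte 1=0xD9: payload=0x59=89, contrib = 89<<7 = 11392; acc -> 11495, shift -> 14
byte 2=0xA8: payload=0x28=40, contrib = 40<<14 = 655360; acc -> 666855, shift -> 21
byte 3=0x6A: payload=0x6A=106, contrib = 106<<21 = 222298112; acc -> 222964967, shift -> 28

Answer: acc=103 shift=7
acc=11495 shift=14
acc=666855 shift=21
acc=222964967 shift=28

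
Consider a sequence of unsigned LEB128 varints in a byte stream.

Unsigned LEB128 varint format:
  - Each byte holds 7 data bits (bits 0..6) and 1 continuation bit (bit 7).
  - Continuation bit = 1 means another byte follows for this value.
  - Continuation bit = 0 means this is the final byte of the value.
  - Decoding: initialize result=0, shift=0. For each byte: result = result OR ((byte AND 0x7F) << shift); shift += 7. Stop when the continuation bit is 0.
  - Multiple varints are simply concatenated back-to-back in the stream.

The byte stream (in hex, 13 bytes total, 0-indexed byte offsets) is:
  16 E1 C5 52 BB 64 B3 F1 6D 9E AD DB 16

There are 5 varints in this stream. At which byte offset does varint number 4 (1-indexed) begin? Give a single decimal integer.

Answer: 6

Derivation:
  byte[0]=0x16 cont=0 payload=0x16=22: acc |= 22<<0 -> acc=22 shift=7 [end]
Varint 1: bytes[0:1] = 16 -> value 22 (1 byte(s))
  byte[1]=0xE1 cont=1 payload=0x61=97: acc |= 97<<0 -> acc=97 shift=7
  byte[2]=0xC5 cont=1 payload=0x45=69: acc |= 69<<7 -> acc=8929 shift=14
  byte[3]=0x52 cont=0 payload=0x52=82: acc |= 82<<14 -> acc=1352417 shift=21 [end]
Varint 2: bytes[1:4] = E1 C5 52 -> value 1352417 (3 byte(s))
  byte[4]=0xBB cont=1 payload=0x3B=59: acc |= 59<<0 -> acc=59 shift=7
  byte[5]=0x64 cont=0 payload=0x64=100: acc |= 100<<7 -> acc=12859 shift=14 [end]
Varint 3: bytes[4:6] = BB 64 -> value 12859 (2 byte(s))
  byte[6]=0xB3 cont=1 payload=0x33=51: acc |= 51<<0 -> acc=51 shift=7
  byte[7]=0xF1 cont=1 payload=0x71=113: acc |= 113<<7 -> acc=14515 shift=14
  byte[8]=0x6D cont=0 payload=0x6D=109: acc |= 109<<14 -> acc=1800371 shift=21 [end]
Varint 4: bytes[6:9] = B3 F1 6D -> value 1800371 (3 byte(s))
  byte[9]=0x9E cont=1 payload=0x1E=30: acc |= 30<<0 -> acc=30 shift=7
  byte[10]=0xAD cont=1 payload=0x2D=45: acc |= 45<<7 -> acc=5790 shift=14
  byte[11]=0xDB cont=1 payload=0x5B=91: acc |= 91<<14 -> acc=1496734 shift=21
  byte[12]=0x16 cont=0 payload=0x16=22: acc |= 22<<21 -> acc=47634078 shift=28 [end]
Varint 5: bytes[9:13] = 9E AD DB 16 -> value 47634078 (4 byte(s))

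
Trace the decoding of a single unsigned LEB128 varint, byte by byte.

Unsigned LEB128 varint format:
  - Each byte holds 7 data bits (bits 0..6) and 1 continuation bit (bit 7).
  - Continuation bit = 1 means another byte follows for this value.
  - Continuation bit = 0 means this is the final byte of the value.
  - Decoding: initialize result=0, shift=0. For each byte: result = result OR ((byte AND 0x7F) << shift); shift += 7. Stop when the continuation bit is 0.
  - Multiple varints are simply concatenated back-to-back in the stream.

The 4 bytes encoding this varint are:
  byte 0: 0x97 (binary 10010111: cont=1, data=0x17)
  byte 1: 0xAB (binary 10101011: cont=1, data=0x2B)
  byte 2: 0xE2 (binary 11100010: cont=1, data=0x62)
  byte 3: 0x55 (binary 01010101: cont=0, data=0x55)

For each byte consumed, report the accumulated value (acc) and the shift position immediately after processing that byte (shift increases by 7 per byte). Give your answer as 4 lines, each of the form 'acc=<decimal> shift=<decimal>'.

byte 0=0x97: payload=0x17=23, contrib = 23<<0 = 23; acc -> 23, shift -> 7
byte 1=0xAB: payload=0x2B=43, contrib = 43<<7 = 5504; acc -> 5527, shift -> 14
byte 2=0xE2: payload=0x62=98, contrib = 98<<14 = 1605632; acc -> 1611159, shift -> 21
byte 3=0x55: payload=0x55=85, contrib = 85<<21 = 178257920; acc -> 179869079, shift -> 28

Answer: acc=23 shift=7
acc=5527 shift=14
acc=1611159 shift=21
acc=179869079 shift=28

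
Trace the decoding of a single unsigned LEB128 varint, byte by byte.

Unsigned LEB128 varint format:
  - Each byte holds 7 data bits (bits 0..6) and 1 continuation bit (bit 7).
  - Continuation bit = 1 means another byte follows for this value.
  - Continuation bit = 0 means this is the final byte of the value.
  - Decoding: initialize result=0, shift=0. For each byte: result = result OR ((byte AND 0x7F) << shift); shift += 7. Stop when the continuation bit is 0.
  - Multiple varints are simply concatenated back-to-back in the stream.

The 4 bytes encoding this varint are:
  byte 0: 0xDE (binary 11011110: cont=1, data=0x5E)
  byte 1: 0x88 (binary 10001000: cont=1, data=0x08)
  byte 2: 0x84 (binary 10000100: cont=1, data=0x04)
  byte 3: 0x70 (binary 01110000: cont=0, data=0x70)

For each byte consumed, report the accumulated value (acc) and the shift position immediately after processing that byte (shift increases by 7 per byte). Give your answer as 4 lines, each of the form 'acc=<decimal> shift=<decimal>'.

byte 0=0xDE: payload=0x5E=94, contrib = 94<<0 = 94; acc -> 94, shift -> 7
byte 1=0x88: payload=0x08=8, contrib = 8<<7 = 1024; acc -> 1118, shift -> 14
byte 2=0x84: payload=0x04=4, contrib = 4<<14 = 65536; acc -> 66654, shift -> 21
byte 3=0x70: payload=0x70=112, contrib = 112<<21 = 234881024; acc -> 234947678, shift -> 28

Answer: acc=94 shift=7
acc=1118 shift=14
acc=66654 shift=21
acc=234947678 shift=28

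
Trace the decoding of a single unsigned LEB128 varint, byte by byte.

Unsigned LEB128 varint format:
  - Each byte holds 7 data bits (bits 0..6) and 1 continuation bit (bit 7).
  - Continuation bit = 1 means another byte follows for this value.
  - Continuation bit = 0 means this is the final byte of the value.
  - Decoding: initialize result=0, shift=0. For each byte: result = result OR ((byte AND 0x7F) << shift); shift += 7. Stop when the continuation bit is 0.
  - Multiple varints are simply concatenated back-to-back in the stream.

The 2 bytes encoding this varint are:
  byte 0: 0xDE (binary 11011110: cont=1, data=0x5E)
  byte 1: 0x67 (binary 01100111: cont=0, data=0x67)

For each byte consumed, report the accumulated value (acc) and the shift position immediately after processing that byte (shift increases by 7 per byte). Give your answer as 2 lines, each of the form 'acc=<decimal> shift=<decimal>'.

byte 0=0xDE: payload=0x5E=94, contrib = 94<<0 = 94; acc -> 94, shift -> 7
byte 1=0x67: payload=0x67=103, contrib = 103<<7 = 13184; acc -> 13278, shift -> 14

Answer: acc=94 shift=7
acc=13278 shift=14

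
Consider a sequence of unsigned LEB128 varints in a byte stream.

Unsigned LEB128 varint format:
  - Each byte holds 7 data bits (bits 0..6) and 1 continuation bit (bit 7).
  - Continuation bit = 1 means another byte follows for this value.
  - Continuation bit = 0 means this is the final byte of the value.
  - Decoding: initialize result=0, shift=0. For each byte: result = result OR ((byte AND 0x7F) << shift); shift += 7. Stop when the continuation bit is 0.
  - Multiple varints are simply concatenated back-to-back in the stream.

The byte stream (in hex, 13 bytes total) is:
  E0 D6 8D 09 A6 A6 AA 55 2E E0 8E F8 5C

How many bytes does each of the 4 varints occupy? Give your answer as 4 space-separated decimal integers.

  byte[0]=0xE0 cont=1 payload=0x60=96: acc |= 96<<0 -> acc=96 shift=7
  byte[1]=0xD6 cont=1 payload=0x56=86: acc |= 86<<7 -> acc=11104 shift=14
  byte[2]=0x8D cont=1 payload=0x0D=13: acc |= 13<<14 -> acc=224096 shift=21
  byte[3]=0x09 cont=0 payload=0x09=9: acc |= 9<<21 -> acc=19098464 shift=28 [end]
Varint 1: bytes[0:4] = E0 D6 8D 09 -> value 19098464 (4 byte(s))
  byte[4]=0xA6 cont=1 payload=0x26=38: acc |= 38<<0 -> acc=38 shift=7
  byte[5]=0xA6 cont=1 payload=0x26=38: acc |= 38<<7 -> acc=4902 shift=14
  byte[6]=0xAA cont=1 payload=0x2A=42: acc |= 42<<14 -> acc=693030 shift=21
  byte[7]=0x55 cont=0 payload=0x55=85: acc |= 85<<21 -> acc=178950950 shift=28 [end]
Varint 2: bytes[4:8] = A6 A6 AA 55 -> value 178950950 (4 byte(s))
  byte[8]=0x2E cont=0 payload=0x2E=46: acc |= 46<<0 -> acc=46 shift=7 [end]
Varint 3: bytes[8:9] = 2E -> value 46 (1 byte(s))
  byte[9]=0xE0 cont=1 payload=0x60=96: acc |= 96<<0 -> acc=96 shift=7
  byte[10]=0x8E cont=1 payload=0x0E=14: acc |= 14<<7 -> acc=1888 shift=14
  byte[11]=0xF8 cont=1 payload=0x78=120: acc |= 120<<14 -> acc=1967968 shift=21
  byte[12]=0x5C cont=0 payload=0x5C=92: acc |= 92<<21 -> acc=194905952 shift=28 [end]
Varint 4: bytes[9:13] = E0 8E F8 5C -> value 194905952 (4 byte(s))

Answer: 4 4 1 4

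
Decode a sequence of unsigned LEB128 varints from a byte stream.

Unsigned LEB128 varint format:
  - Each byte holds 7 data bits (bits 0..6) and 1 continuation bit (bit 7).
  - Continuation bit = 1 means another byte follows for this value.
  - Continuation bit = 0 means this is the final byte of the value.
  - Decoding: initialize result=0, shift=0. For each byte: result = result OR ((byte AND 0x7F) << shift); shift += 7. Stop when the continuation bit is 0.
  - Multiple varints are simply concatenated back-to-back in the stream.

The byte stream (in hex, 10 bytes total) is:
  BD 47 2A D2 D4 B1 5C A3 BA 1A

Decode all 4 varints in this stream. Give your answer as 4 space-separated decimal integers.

Answer: 9149 42 193751634 433443

Derivation:
  byte[0]=0xBD cont=1 payload=0x3D=61: acc |= 61<<0 -> acc=61 shift=7
  byte[1]=0x47 cont=0 payload=0x47=71: acc |= 71<<7 -> acc=9149 shift=14 [end]
Varint 1: bytes[0:2] = BD 47 -> value 9149 (2 byte(s))
  byte[2]=0x2A cont=0 payload=0x2A=42: acc |= 42<<0 -> acc=42 shift=7 [end]
Varint 2: bytes[2:3] = 2A -> value 42 (1 byte(s))
  byte[3]=0xD2 cont=1 payload=0x52=82: acc |= 82<<0 -> acc=82 shift=7
  byte[4]=0xD4 cont=1 payload=0x54=84: acc |= 84<<7 -> acc=10834 shift=14
  byte[5]=0xB1 cont=1 payload=0x31=49: acc |= 49<<14 -> acc=813650 shift=21
  byte[6]=0x5C cont=0 payload=0x5C=92: acc |= 92<<21 -> acc=193751634 shift=28 [end]
Varint 3: bytes[3:7] = D2 D4 B1 5C -> value 193751634 (4 byte(s))
  byte[7]=0xA3 cont=1 payload=0x23=35: acc |= 35<<0 -> acc=35 shift=7
  byte[8]=0xBA cont=1 payload=0x3A=58: acc |= 58<<7 -> acc=7459 shift=14
  byte[9]=0x1A cont=0 payload=0x1A=26: acc |= 26<<14 -> acc=433443 shift=21 [end]
Varint 4: bytes[7:10] = A3 BA 1A -> value 433443 (3 byte(s))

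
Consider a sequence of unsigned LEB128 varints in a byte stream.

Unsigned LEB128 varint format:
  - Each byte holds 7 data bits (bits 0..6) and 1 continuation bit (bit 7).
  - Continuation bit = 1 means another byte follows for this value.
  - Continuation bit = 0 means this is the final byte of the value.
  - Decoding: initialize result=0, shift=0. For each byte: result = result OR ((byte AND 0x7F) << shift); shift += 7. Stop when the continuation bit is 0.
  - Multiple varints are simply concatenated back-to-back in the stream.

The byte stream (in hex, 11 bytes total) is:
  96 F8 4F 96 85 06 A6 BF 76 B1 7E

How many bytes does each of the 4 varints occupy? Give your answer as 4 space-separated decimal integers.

Answer: 3 3 3 2

Derivation:
  byte[0]=0x96 cont=1 payload=0x16=22: acc |= 22<<0 -> acc=22 shift=7
  byte[1]=0xF8 cont=1 payload=0x78=120: acc |= 120<<7 -> acc=15382 shift=14
  byte[2]=0x4F cont=0 payload=0x4F=79: acc |= 79<<14 -> acc=1309718 shift=21 [end]
Varint 1: bytes[0:3] = 96 F8 4F -> value 1309718 (3 byte(s))
  byte[3]=0x96 cont=1 payload=0x16=22: acc |= 22<<0 -> acc=22 shift=7
  byte[4]=0x85 cont=1 payload=0x05=5: acc |= 5<<7 -> acc=662 shift=14
  byte[5]=0x06 cont=0 payload=0x06=6: acc |= 6<<14 -> acc=98966 shift=21 [end]
Varint 2: bytes[3:6] = 96 85 06 -> value 98966 (3 byte(s))
  byte[6]=0xA6 cont=1 payload=0x26=38: acc |= 38<<0 -> acc=38 shift=7
  byte[7]=0xBF cont=1 payload=0x3F=63: acc |= 63<<7 -> acc=8102 shift=14
  byte[8]=0x76 cont=0 payload=0x76=118: acc |= 118<<14 -> acc=1941414 shift=21 [end]
Varint 3: bytes[6:9] = A6 BF 76 -> value 1941414 (3 byte(s))
  byte[9]=0xB1 cont=1 payload=0x31=49: acc |= 49<<0 -> acc=49 shift=7
  byte[10]=0x7E cont=0 payload=0x7E=126: acc |= 126<<7 -> acc=16177 shift=14 [end]
Varint 4: bytes[9:11] = B1 7E -> value 16177 (2 byte(s))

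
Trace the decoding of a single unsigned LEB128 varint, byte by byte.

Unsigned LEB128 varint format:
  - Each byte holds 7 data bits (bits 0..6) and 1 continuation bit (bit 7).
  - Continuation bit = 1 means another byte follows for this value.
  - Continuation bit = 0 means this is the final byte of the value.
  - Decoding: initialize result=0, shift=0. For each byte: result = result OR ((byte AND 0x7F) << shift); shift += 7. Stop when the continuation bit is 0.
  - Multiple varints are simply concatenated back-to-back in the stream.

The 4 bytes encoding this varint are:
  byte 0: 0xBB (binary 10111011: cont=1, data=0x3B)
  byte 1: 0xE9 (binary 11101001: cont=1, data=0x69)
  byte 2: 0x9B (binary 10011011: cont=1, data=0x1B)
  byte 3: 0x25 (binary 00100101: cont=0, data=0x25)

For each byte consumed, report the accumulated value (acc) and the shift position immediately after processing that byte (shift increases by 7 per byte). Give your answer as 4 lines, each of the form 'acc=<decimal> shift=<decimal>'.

Answer: acc=59 shift=7
acc=13499 shift=14
acc=455867 shift=21
acc=78050491 shift=28

Derivation:
byte 0=0xBB: payload=0x3B=59, contrib = 59<<0 = 59; acc -> 59, shift -> 7
byte 1=0xE9: payload=0x69=105, contrib = 105<<7 = 13440; acc -> 13499, shift -> 14
byte 2=0x9B: payload=0x1B=27, contrib = 27<<14 = 442368; acc -> 455867, shift -> 21
byte 3=0x25: payload=0x25=37, contrib = 37<<21 = 77594624; acc -> 78050491, shift -> 28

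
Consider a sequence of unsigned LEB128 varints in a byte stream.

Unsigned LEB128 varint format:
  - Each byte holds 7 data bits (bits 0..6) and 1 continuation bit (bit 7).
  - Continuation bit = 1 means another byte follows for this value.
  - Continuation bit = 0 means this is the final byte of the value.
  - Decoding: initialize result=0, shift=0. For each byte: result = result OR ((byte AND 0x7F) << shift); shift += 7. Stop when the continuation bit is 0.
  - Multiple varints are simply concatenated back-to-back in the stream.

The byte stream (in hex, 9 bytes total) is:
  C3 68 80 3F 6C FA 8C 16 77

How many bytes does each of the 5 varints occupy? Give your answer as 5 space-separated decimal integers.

  byte[0]=0xC3 cont=1 payload=0x43=67: acc |= 67<<0 -> acc=67 shift=7
  byte[1]=0x68 cont=0 payload=0x68=104: acc |= 104<<7 -> acc=13379 shift=14 [end]
Varint 1: bytes[0:2] = C3 68 -> value 13379 (2 byte(s))
  byte[2]=0x80 cont=1 payload=0x00=0: acc |= 0<<0 -> acc=0 shift=7
  byte[3]=0x3F cont=0 payload=0x3F=63: acc |= 63<<7 -> acc=8064 shift=14 [end]
Varint 2: bytes[2:4] = 80 3F -> value 8064 (2 byte(s))
  byte[4]=0x6C cont=0 payload=0x6C=108: acc |= 108<<0 -> acc=108 shift=7 [end]
Varint 3: bytes[4:5] = 6C -> value 108 (1 byte(s))
  byte[5]=0xFA cont=1 payload=0x7A=122: acc |= 122<<0 -> acc=122 shift=7
  byte[6]=0x8C cont=1 payload=0x0C=12: acc |= 12<<7 -> acc=1658 shift=14
  byte[7]=0x16 cont=0 payload=0x16=22: acc |= 22<<14 -> acc=362106 shift=21 [end]
Varint 4: bytes[5:8] = FA 8C 16 -> value 362106 (3 byte(s))
  byte[8]=0x77 cont=0 payload=0x77=119: acc |= 119<<0 -> acc=119 shift=7 [end]
Varint 5: bytes[8:9] = 77 -> value 119 (1 byte(s))

Answer: 2 2 1 3 1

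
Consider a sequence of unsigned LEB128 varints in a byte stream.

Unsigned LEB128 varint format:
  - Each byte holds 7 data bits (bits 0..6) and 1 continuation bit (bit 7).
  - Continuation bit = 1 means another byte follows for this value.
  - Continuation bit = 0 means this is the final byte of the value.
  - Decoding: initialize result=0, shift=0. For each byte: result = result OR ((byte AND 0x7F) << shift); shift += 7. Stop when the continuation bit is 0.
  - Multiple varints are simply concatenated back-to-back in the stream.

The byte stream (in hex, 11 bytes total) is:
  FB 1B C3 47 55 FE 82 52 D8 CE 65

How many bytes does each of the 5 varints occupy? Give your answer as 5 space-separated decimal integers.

  byte[0]=0xFB cont=1 payload=0x7B=123: acc |= 123<<0 -> acc=123 shift=7
  byte[1]=0x1B cont=0 payload=0x1B=27: acc |= 27<<7 -> acc=3579 shift=14 [end]
Varint 1: bytes[0:2] = FB 1B -> value 3579 (2 byte(s))
  byte[2]=0xC3 cont=1 payload=0x43=67: acc |= 67<<0 -> acc=67 shift=7
  byte[3]=0x47 cont=0 payload=0x47=71: acc |= 71<<7 -> acc=9155 shift=14 [end]
Varint 2: bytes[2:4] = C3 47 -> value 9155 (2 byte(s))
  byte[4]=0x55 cont=0 payload=0x55=85: acc |= 85<<0 -> acc=85 shift=7 [end]
Varint 3: bytes[4:5] = 55 -> value 85 (1 byte(s))
  byte[5]=0xFE cont=1 payload=0x7E=126: acc |= 126<<0 -> acc=126 shift=7
  byte[6]=0x82 cont=1 payload=0x02=2: acc |= 2<<7 -> acc=382 shift=14
  byte[7]=0x52 cont=0 payload=0x52=82: acc |= 82<<14 -> acc=1343870 shift=21 [end]
Varint 4: bytes[5:8] = FE 82 52 -> value 1343870 (3 byte(s))
  byte[8]=0xD8 cont=1 payload=0x58=88: acc |= 88<<0 -> acc=88 shift=7
  byte[9]=0xCE cont=1 payload=0x4E=78: acc |= 78<<7 -> acc=10072 shift=14
  byte[10]=0x65 cont=0 payload=0x65=101: acc |= 101<<14 -> acc=1664856 shift=21 [end]
Varint 5: bytes[8:11] = D8 CE 65 -> value 1664856 (3 byte(s))

Answer: 2 2 1 3 3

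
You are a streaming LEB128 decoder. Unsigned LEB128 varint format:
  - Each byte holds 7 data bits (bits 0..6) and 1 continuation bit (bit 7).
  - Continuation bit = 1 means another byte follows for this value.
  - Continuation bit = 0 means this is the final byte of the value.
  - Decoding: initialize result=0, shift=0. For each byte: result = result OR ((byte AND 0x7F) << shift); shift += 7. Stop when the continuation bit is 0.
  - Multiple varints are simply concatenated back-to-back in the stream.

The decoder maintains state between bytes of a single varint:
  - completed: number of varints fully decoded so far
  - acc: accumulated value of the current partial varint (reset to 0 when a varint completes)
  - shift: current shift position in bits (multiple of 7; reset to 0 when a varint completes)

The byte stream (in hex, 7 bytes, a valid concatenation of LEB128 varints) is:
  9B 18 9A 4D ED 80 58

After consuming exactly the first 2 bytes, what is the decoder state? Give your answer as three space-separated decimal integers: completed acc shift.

byte[0]=0x9B cont=1 payload=0x1B: acc |= 27<<0 -> completed=0 acc=27 shift=7
byte[1]=0x18 cont=0 payload=0x18: varint #1 complete (value=3099); reset -> completed=1 acc=0 shift=0

Answer: 1 0 0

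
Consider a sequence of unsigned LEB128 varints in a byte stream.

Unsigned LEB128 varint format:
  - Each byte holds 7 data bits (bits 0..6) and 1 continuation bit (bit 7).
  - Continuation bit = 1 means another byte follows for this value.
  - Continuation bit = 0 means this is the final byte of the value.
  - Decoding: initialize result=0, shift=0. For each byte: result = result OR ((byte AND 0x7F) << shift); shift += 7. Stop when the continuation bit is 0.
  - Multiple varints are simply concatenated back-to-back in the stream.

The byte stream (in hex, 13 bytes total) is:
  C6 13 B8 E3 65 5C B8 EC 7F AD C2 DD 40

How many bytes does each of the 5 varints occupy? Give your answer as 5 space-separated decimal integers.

Answer: 2 3 1 3 4

Derivation:
  byte[0]=0xC6 cont=1 payload=0x46=70: acc |= 70<<0 -> acc=70 shift=7
  byte[1]=0x13 cont=0 payload=0x13=19: acc |= 19<<7 -> acc=2502 shift=14 [end]
Varint 1: bytes[0:2] = C6 13 -> value 2502 (2 byte(s))
  byte[2]=0xB8 cont=1 payload=0x38=56: acc |= 56<<0 -> acc=56 shift=7
  byte[3]=0xE3 cont=1 payload=0x63=99: acc |= 99<<7 -> acc=12728 shift=14
  byte[4]=0x65 cont=0 payload=0x65=101: acc |= 101<<14 -> acc=1667512 shift=21 [end]
Varint 2: bytes[2:5] = B8 E3 65 -> value 1667512 (3 byte(s))
  byte[5]=0x5C cont=0 payload=0x5C=92: acc |= 92<<0 -> acc=92 shift=7 [end]
Varint 3: bytes[5:6] = 5C -> value 92 (1 byte(s))
  byte[6]=0xB8 cont=1 payload=0x38=56: acc |= 56<<0 -> acc=56 shift=7
  byte[7]=0xEC cont=1 payload=0x6C=108: acc |= 108<<7 -> acc=13880 shift=14
  byte[8]=0x7F cont=0 payload=0x7F=127: acc |= 127<<14 -> acc=2094648 shift=21 [end]
Varint 4: bytes[6:9] = B8 EC 7F -> value 2094648 (3 byte(s))
  byte[9]=0xAD cont=1 payload=0x2D=45: acc |= 45<<0 -> acc=45 shift=7
  byte[10]=0xC2 cont=1 payload=0x42=66: acc |= 66<<7 -> acc=8493 shift=14
  byte[11]=0xDD cont=1 payload=0x5D=93: acc |= 93<<14 -> acc=1532205 shift=21
  byte[12]=0x40 cont=0 payload=0x40=64: acc |= 64<<21 -> acc=135749933 shift=28 [end]
Varint 5: bytes[9:13] = AD C2 DD 40 -> value 135749933 (4 byte(s))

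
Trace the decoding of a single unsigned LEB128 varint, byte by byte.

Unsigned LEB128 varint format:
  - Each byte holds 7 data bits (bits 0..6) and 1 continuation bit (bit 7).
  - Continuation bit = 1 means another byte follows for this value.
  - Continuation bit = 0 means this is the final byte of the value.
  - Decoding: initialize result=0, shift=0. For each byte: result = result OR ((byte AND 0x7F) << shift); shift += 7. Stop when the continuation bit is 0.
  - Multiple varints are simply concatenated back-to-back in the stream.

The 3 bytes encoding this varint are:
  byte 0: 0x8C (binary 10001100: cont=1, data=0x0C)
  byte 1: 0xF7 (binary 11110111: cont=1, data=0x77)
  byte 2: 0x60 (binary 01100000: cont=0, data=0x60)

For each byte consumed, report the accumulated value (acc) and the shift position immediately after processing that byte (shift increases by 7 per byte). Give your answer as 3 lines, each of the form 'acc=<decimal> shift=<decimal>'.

Answer: acc=12 shift=7
acc=15244 shift=14
acc=1588108 shift=21

Derivation:
byte 0=0x8C: payload=0x0C=12, contrib = 12<<0 = 12; acc -> 12, shift -> 7
byte 1=0xF7: payload=0x77=119, contrib = 119<<7 = 15232; acc -> 15244, shift -> 14
byte 2=0x60: payload=0x60=96, contrib = 96<<14 = 1572864; acc -> 1588108, shift -> 21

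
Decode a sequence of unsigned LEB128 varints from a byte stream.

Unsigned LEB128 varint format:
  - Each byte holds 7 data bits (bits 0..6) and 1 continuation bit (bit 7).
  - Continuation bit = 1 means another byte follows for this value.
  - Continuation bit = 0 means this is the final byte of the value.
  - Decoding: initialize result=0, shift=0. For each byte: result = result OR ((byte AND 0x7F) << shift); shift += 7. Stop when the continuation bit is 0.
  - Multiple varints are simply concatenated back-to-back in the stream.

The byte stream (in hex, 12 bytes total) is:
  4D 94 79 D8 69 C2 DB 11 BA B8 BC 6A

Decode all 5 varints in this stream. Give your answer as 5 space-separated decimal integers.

  byte[0]=0x4D cont=0 payload=0x4D=77: acc |= 77<<0 -> acc=77 shift=7 [end]
Varint 1: bytes[0:1] = 4D -> value 77 (1 byte(s))
  byte[1]=0x94 cont=1 payload=0x14=20: acc |= 20<<0 -> acc=20 shift=7
  byte[2]=0x79 cont=0 payload=0x79=121: acc |= 121<<7 -> acc=15508 shift=14 [end]
Varint 2: bytes[1:3] = 94 79 -> value 15508 (2 byte(s))
  byte[3]=0xD8 cont=1 payload=0x58=88: acc |= 88<<0 -> acc=88 shift=7
  byte[4]=0x69 cont=0 payload=0x69=105: acc |= 105<<7 -> acc=13528 shift=14 [end]
Varint 3: bytes[3:5] = D8 69 -> value 13528 (2 byte(s))
  byte[5]=0xC2 cont=1 payload=0x42=66: acc |= 66<<0 -> acc=66 shift=7
  byte[6]=0xDB cont=1 payload=0x5B=91: acc |= 91<<7 -> acc=11714 shift=14
  byte[7]=0x11 cont=0 payload=0x11=17: acc |= 17<<14 -> acc=290242 shift=21 [end]
Varint 4: bytes[5:8] = C2 DB 11 -> value 290242 (3 byte(s))
  byte[8]=0xBA cont=1 payload=0x3A=58: acc |= 58<<0 -> acc=58 shift=7
  byte[9]=0xB8 cont=1 payload=0x38=56: acc |= 56<<7 -> acc=7226 shift=14
  byte[10]=0xBC cont=1 payload=0x3C=60: acc |= 60<<14 -> acc=990266 shift=21
  byte[11]=0x6A cont=0 payload=0x6A=106: acc |= 106<<21 -> acc=223288378 shift=28 [end]
Varint 5: bytes[8:12] = BA B8 BC 6A -> value 223288378 (4 byte(s))

Answer: 77 15508 13528 290242 223288378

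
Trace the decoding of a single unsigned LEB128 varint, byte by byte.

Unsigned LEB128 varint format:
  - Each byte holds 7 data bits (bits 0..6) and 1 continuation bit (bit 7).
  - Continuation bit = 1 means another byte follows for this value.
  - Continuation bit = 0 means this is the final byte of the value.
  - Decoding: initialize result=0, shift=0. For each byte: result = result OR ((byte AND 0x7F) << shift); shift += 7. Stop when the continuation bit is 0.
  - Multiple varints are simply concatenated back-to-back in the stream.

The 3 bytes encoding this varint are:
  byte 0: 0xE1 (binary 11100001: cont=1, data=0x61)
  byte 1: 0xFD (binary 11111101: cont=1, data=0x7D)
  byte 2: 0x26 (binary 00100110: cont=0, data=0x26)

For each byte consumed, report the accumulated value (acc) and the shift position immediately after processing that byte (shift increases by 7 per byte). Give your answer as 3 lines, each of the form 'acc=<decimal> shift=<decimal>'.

byte 0=0xE1: payload=0x61=97, contrib = 97<<0 = 97; acc -> 97, shift -> 7
byte 1=0xFD: payload=0x7D=125, contrib = 125<<7 = 16000; acc -> 16097, shift -> 14
byte 2=0x26: payload=0x26=38, contrib = 38<<14 = 622592; acc -> 638689, shift -> 21

Answer: acc=97 shift=7
acc=16097 shift=14
acc=638689 shift=21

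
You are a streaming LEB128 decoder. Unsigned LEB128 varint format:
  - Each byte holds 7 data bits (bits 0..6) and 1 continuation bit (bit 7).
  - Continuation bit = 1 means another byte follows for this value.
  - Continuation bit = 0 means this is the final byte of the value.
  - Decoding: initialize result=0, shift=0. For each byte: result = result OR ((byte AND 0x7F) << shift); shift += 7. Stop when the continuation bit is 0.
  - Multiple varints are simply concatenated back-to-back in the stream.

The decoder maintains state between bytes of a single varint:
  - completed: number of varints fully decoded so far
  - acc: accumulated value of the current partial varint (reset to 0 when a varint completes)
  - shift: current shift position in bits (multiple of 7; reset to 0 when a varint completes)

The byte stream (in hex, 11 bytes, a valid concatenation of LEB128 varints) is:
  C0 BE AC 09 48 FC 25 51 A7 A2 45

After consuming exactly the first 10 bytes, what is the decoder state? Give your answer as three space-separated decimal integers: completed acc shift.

byte[0]=0xC0 cont=1 payload=0x40: acc |= 64<<0 -> completed=0 acc=64 shift=7
byte[1]=0xBE cont=1 payload=0x3E: acc |= 62<<7 -> completed=0 acc=8000 shift=14
byte[2]=0xAC cont=1 payload=0x2C: acc |= 44<<14 -> completed=0 acc=728896 shift=21
byte[3]=0x09 cont=0 payload=0x09: varint #1 complete (value=19603264); reset -> completed=1 acc=0 shift=0
byte[4]=0x48 cont=0 payload=0x48: varint #2 complete (value=72); reset -> completed=2 acc=0 shift=0
byte[5]=0xFC cont=1 payload=0x7C: acc |= 124<<0 -> completed=2 acc=124 shift=7
byte[6]=0x25 cont=0 payload=0x25: varint #3 complete (value=4860); reset -> completed=3 acc=0 shift=0
byte[7]=0x51 cont=0 payload=0x51: varint #4 complete (value=81); reset -> completed=4 acc=0 shift=0
byte[8]=0xA7 cont=1 payload=0x27: acc |= 39<<0 -> completed=4 acc=39 shift=7
byte[9]=0xA2 cont=1 payload=0x22: acc |= 34<<7 -> completed=4 acc=4391 shift=14

Answer: 4 4391 14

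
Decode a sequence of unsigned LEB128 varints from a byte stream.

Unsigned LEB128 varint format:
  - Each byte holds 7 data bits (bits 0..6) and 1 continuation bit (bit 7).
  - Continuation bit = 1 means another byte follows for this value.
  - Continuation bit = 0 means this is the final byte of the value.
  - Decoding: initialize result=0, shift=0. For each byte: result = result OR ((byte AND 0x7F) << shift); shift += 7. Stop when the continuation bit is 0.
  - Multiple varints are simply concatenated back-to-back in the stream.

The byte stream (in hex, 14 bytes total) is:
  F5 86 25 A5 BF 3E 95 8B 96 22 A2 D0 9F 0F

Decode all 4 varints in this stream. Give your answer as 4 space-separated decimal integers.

Answer: 607093 1023909 71665045 31975458

Derivation:
  byte[0]=0xF5 cont=1 payload=0x75=117: acc |= 117<<0 -> acc=117 shift=7
  byte[1]=0x86 cont=1 payload=0x06=6: acc |= 6<<7 -> acc=885 shift=14
  byte[2]=0x25 cont=0 payload=0x25=37: acc |= 37<<14 -> acc=607093 shift=21 [end]
Varint 1: bytes[0:3] = F5 86 25 -> value 607093 (3 byte(s))
  byte[3]=0xA5 cont=1 payload=0x25=37: acc |= 37<<0 -> acc=37 shift=7
  byte[4]=0xBF cont=1 payload=0x3F=63: acc |= 63<<7 -> acc=8101 shift=14
  byte[5]=0x3E cont=0 payload=0x3E=62: acc |= 62<<14 -> acc=1023909 shift=21 [end]
Varint 2: bytes[3:6] = A5 BF 3E -> value 1023909 (3 byte(s))
  byte[6]=0x95 cont=1 payload=0x15=21: acc |= 21<<0 -> acc=21 shift=7
  byte[7]=0x8B cont=1 payload=0x0B=11: acc |= 11<<7 -> acc=1429 shift=14
  byte[8]=0x96 cont=1 payload=0x16=22: acc |= 22<<14 -> acc=361877 shift=21
  byte[9]=0x22 cont=0 payload=0x22=34: acc |= 34<<21 -> acc=71665045 shift=28 [end]
Varint 3: bytes[6:10] = 95 8B 96 22 -> value 71665045 (4 byte(s))
  byte[10]=0xA2 cont=1 payload=0x22=34: acc |= 34<<0 -> acc=34 shift=7
  byte[11]=0xD0 cont=1 payload=0x50=80: acc |= 80<<7 -> acc=10274 shift=14
  byte[12]=0x9F cont=1 payload=0x1F=31: acc |= 31<<14 -> acc=518178 shift=21
  byte[13]=0x0F cont=0 payload=0x0F=15: acc |= 15<<21 -> acc=31975458 shift=28 [end]
Varint 4: bytes[10:14] = A2 D0 9F 0F -> value 31975458 (4 byte(s))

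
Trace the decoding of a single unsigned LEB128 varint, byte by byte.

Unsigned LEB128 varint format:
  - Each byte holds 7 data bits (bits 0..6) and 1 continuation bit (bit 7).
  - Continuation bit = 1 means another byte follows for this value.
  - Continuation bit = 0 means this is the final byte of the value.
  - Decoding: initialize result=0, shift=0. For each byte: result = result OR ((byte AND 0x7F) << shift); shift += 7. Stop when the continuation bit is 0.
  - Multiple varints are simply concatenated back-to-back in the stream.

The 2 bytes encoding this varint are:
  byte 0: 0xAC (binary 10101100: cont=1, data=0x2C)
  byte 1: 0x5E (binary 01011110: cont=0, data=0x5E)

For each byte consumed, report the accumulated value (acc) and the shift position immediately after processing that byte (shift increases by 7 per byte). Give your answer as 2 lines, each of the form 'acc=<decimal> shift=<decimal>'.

byte 0=0xAC: payload=0x2C=44, contrib = 44<<0 = 44; acc -> 44, shift -> 7
byte 1=0x5E: payload=0x5E=94, contrib = 94<<7 = 12032; acc -> 12076, shift -> 14

Answer: acc=44 shift=7
acc=12076 shift=14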